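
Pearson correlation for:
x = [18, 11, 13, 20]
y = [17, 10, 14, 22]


n=4, Σx=62, Σy=63, Σxy=1038, Σx²=1014, Σy²=1069
r = (4×1038 - 62×63)/√((4×1014 - 62²)(4×1069 - 63²))
= 246/√(212×307) = 246/√65084 ≈ 246/255.1157 ≈ 0.9643

r ≈ 0.9643


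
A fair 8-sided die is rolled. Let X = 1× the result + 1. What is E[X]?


E[die] = (1+8)/2 = 9/2
E[X] = 1×9/2 + 1 = 11/2

E[X] = 11/2


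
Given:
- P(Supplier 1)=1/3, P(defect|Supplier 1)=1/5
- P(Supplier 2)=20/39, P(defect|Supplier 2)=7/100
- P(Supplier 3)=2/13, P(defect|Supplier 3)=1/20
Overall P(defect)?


P(B) = Σ P(B|Aᵢ)×P(Aᵢ)
  1/5×1/3 = 1/15
  7/100×20/39 = 7/195
  1/20×2/13 = 1/130
Sum = 43/390

P(defect) = 43/390 ≈ 11.03%


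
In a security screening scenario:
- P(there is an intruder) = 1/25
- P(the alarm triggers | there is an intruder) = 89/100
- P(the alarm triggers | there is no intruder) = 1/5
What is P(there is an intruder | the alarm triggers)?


Using Bayes' theorem:
P(A|B) = P(B|A)·P(A) / P(B)

P(the alarm triggers) = 89/100 × 1/25 + 1/5 × 24/25
= 89/2500 + 24/125 = 569/2500

P(there is an intruder|the alarm triggers) = (89/2500) / (569/2500) = 89/569

P(there is an intruder|the alarm triggers) = 89/569 ≈ 15.64%


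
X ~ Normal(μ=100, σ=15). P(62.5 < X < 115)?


z₁=(62.5-100)/15=-2.5, z₂=(115-100)/15=1.0
P = Φ(1.0) - Φ(-2.5) = 0.841345 - 0.006210 = 0.835135 ≈ 0.8351

P(62.5 < X < 115) ≈ 0.8351


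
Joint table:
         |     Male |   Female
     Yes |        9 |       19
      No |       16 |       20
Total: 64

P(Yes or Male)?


P(Yes∨Male) = P(Yes) + P(Male) - P(Yes∧Male)
= (28 + 25 - 9)/64 = 44/64 = 11/16

P = 11/16 ≈ 68.75%


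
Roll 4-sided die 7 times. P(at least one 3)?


P(no 3)^7 = (3/4)^7 = 2187/16384
P(≥1) = 1 - 2187/16384 = 14197/16384

P = 14197/16384 ≈ 86.65%


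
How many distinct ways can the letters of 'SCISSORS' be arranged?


Letters: 8, freq: {'S': 4, 'C': 1, 'I': 1, 'O': 1, 'R': 1}
8!/(4!×1!×1!×1!×1!) = 40320/24 = 1680

1680


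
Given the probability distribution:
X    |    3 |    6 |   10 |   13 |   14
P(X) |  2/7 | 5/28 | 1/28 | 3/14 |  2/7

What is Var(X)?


E[X] = 127/14
E[X²] = 1467/14
Var(X) = E[X²] - (E[X])² = 1467/14 - 16129/196 = 4409/196

Var(X) = 4409/196 ≈ 22.4949


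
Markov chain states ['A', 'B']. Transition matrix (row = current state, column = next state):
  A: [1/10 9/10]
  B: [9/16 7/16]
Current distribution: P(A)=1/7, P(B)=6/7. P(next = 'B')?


P(next=B) = Σᵢ P(now=i)×P(i→B)
= 1/7×9/10 + 6/7×7/16
= 9/70 + 3/8 = 141/280

P = 141/280 ≈ 0.5036


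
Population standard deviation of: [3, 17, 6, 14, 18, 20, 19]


Mean = 97/7
  (3-97/7)²=5776/49
  (17-97/7)²=484/49
  (6-97/7)²=3025/49
  (14-97/7)²=1/49
  (18-97/7)²=841/49
  (20-97/7)²=1849/49
  (19-97/7)²=1296/49
Σ(x-μ)² = 1896/7
σ² = (1896/7)/7 = 1896/49

σ = √(1896/49) ≈ 6.2204


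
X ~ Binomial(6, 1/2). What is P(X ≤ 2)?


P(X ≤ 2) = Σ P(X=i) for i=0..2
P(X=0) = 1/64
P(X=1) = 3/32
P(X=2) = 15/64
Sum = 11/32

P(X ≤ 2) = 11/32 ≈ 34.38%


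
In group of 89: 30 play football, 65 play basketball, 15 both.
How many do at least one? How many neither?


|A∪B| = 30+65-15 = 80
Neither = 89-80 = 9

At least one: 80; Neither: 9


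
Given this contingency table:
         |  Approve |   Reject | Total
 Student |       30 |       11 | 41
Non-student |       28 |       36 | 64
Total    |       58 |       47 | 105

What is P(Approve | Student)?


P(Approve | Student) = 30/(30+11) = 30/41

P(Approve|Student) = 30/41 ≈ 73.17%


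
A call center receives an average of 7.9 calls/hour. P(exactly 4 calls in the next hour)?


Poisson(λ=7.9): P(X=4) = e^(-λ)×λ^k/k!
= e^(-7.9) × 7.9^4 / 4!
≈ 0.0003707435405 × 3895.0081 / 24 ≈ 0.060169

P(X=4) ≈ 0.060169 ≈ 6.02%


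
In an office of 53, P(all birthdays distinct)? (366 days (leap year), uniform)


P(all different) = Π(366-i)/366 for i=0..52
= (366/366)×(365/366)×...×(314/366)
= 0.019079

P ≈ 0.0191 ≈ 1.91%


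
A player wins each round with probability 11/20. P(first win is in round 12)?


Geometric: P(X=12) = (1-p)^(k-1)×p = (9/20)^11×11/20 = 345191655699/4096000000000000

P(X=12) = 345191655699/4096000000000000 ≈ 0.01%


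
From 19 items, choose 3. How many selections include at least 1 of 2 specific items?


Complement: C(19,3) - C(17,3) = 969 - 680 = 289

289


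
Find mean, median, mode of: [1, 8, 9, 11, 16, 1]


Sorted: [1, 1, 8, 9, 11, 16]
Mean = 46/6 = 23/3
Median = 17/2
Freq: {1: 2, 8: 1, 9: 1, 11: 1, 16: 1}
Mode: [1]

Mean=23/3, Median=17/2, Mode=1


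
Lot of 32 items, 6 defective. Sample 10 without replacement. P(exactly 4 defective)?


Hypergeometric: C(6,4)×C(26,6)/C(32,10)
= 15×230230/64512240 = 385/7192

P(X=4) = 385/7192 ≈ 5.35%


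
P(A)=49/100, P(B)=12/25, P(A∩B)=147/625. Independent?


P(A)×P(B) = 147/625
P(A∩B) = 147/625
Equal ✓ → Independent

Yes, independent


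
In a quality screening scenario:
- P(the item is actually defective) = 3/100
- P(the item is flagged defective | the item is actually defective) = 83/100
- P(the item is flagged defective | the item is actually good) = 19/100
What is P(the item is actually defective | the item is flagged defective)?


Using Bayes' theorem:
P(A|B) = P(B|A)·P(A) / P(B)

P(the item is flagged defective) = 83/100 × 3/100 + 19/100 × 97/100
= 249/10000 + 1843/10000 = 523/2500

P(the item is actually defective|the item is flagged defective) = (249/10000) / (523/2500) = 249/2092

P(the item is actually defective|the item is flagged defective) = 249/2092 ≈ 11.90%


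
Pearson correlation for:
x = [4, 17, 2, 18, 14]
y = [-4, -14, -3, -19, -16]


n=5, Σx=55, Σy=-56, Σxy=-826, Σx²=829, Σy²=838
r = (5×(-826) - 55×(-56))/√((5×829 - 55²)(5×838 - (-56)²))
= -1050/√(1120×1054) = -1050/√1180480 ≈ -1050/1086.4990 ≈ -0.9664

r ≈ -0.9664


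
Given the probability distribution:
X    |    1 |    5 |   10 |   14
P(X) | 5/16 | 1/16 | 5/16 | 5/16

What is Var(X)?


E[X] = 65/8
E[X²] = 755/8
Var(X) = E[X²] - (E[X])² = 755/8 - 4225/64 = 1815/64

Var(X) = 1815/64 ≈ 28.3594


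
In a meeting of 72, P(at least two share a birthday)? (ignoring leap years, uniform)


P(all different) = Π(365-i)/365 for i=0..71
= 0.000547
P(match) = 1 - 0.000547 = 0.999453

P ≈ 0.9995 ≈ 99.95%


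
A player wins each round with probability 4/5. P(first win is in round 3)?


Geometric: P(X=3) = (1-p)^(k-1)×p = (1/5)^2×4/5 = 4/125

P(X=3) = 4/125 ≈ 3.20%


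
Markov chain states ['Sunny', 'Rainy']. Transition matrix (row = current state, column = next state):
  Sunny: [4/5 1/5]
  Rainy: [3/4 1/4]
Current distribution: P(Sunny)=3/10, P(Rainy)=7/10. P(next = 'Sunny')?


P(next=Sunny) = Σᵢ P(now=i)×P(i→Sunny)
= 3/10×4/5 + 7/10×3/4
= 6/25 + 21/40 = 153/200

P = 153/200 ≈ 0.7650


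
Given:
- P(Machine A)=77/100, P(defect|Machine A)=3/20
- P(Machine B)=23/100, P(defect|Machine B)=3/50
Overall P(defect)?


P(B) = Σ P(B|Aᵢ)×P(Aᵢ)
  3/20×77/100 = 231/2000
  3/50×23/100 = 69/5000
Sum = 1293/10000

P(defect) = 1293/10000 ≈ 12.93%


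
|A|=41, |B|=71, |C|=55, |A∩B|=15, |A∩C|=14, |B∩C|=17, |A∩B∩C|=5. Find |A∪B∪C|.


|A∪B∪C| = 41+71+55-15-14-17+5 = 126

|A∪B∪C| = 126


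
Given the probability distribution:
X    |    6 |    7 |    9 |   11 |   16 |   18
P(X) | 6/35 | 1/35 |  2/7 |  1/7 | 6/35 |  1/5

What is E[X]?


E[X] = Σ x·P(X=x)
= (6)×(6/35) + (7)×(1/35) + (9)×(2/7) + (11)×(1/7) + (16)×(6/35) + (18)×(1/5)
= 82/7

E[X] = 82/7


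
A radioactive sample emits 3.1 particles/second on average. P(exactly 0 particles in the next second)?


Poisson(λ=3.1): P(X=0) = e^(-λ)×λ^k/k!
= e^(-3.1) × 3.1^0 / 0!
≈ 0.04504920239 × 1 / 1 ≈ 0.045049

P(X=0) ≈ 0.045049 ≈ 4.50%


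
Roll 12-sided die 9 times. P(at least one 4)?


P(no 4)^9 = (11/12)^9 = 2357947691/5159780352
P(≥1) = 1 - 2357947691/5159780352 = 2801832661/5159780352

P = 2801832661/5159780352 ≈ 54.30%


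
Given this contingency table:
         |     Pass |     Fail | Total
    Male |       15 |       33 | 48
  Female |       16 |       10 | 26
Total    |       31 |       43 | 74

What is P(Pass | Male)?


P(Pass | Male) = 15/(15+33) = 15/48 = 5/16

P(Pass|Male) = 5/16 ≈ 31.25%


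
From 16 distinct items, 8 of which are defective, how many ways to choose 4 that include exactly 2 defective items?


Choose 2 of the 8 defective items and 2 of the other 8 items:
C(8,2)×C(8,2) = 28×28 = 784

784


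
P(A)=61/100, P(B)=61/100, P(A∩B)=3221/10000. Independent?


P(A)×P(B) = 3721/10000
P(A∩B) = 3221/10000
Not equal → NOT independent

No, not independent


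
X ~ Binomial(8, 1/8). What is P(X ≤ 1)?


P(X ≤ 1) = Σ P(X=i) for i=0..1
P(X=0) = 5764801/16777216
P(X=1) = 823543/2097152
Sum = 12353145/16777216

P(X ≤ 1) = 12353145/16777216 ≈ 73.63%


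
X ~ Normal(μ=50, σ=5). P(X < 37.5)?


z = (37.5-50)/5 = -2.5
P(Z < -2.5) = 0.0062

P(X < 37.5) ≈ 0.0062


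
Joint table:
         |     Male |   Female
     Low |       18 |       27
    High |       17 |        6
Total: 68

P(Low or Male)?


P(Low∨Male) = P(Low) + P(Male) - P(Low∧Male)
= (45 + 35 - 18)/68 = 62/68 = 31/34

P = 31/34 ≈ 91.18%


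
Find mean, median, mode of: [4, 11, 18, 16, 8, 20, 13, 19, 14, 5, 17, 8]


Sorted: [4, 5, 8, 8, 11, 13, 14, 16, 17, 18, 19, 20]
Mean = 153/12 = 51/4
Median = 27/2
Freq: {4: 1, 11: 1, 18: 1, 16: 1, 8: 2, 20: 1, 13: 1, 19: 1, 14: 1, 5: 1, 17: 1}
Mode: [8]

Mean=51/4, Median=27/2, Mode=8


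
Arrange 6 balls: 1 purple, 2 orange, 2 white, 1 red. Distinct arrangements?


6!/(1!×2!×2!×1!) = 180

180


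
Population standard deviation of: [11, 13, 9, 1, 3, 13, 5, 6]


Mean = 61/8
  (11-61/8)²=729/64
  (13-61/8)²=1849/64
  (9-61/8)²=121/64
  (1-61/8)²=2809/64
  (3-61/8)²=1369/64
  (13-61/8)²=1849/64
  (5-61/8)²=441/64
  (6-61/8)²=169/64
Σ(x-μ)² = 1167/8
σ² = (1167/8)/8 = 1167/64

σ = √(1167/64) ≈ 4.2702


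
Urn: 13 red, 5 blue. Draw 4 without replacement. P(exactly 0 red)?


Hypergeometric: C(13,0)×C(5,4)/C(18,4)
= 1×5/3060 = 1/612

P(X=0) = 1/612 ≈ 0.16%


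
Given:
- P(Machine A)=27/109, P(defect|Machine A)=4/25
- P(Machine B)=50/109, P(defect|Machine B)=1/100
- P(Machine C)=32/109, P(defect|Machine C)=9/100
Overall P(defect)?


P(B) = Σ P(B|Aᵢ)×P(Aᵢ)
  4/25×27/109 = 108/2725
  1/100×50/109 = 1/218
  9/100×32/109 = 72/2725
Sum = 77/1090

P(defect) = 77/1090 ≈ 7.06%


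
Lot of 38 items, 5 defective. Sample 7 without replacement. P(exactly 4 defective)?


Hypergeometric: C(5,4)×C(33,3)/C(38,7)
= 5×5456/12620256 = 155/71706

P(X=4) = 155/71706 ≈ 0.22%


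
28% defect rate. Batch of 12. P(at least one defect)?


P(all good) = (18/25)^12 = 1156831381426176/59604644775390625
P(≥1 defect) = 58447813393964449/59604644775390625

P = 58447813393964449/59604644775390625 ≈ 98.06%


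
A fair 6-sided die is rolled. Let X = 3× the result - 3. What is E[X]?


E[die] = (1+6)/2 = 7/2
E[X] = 3×7/2 - 3 = 15/2

E[X] = 15/2


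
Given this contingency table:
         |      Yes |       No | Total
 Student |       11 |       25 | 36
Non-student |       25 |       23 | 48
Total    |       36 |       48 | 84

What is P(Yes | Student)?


P(Yes | Student) = 11/(11+25) = 11/36

P(Yes|Student) = 11/36 ≈ 30.56%


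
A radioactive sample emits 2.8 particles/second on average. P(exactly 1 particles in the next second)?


Poisson(λ=2.8): P(X=1) = e^(-λ)×λ^k/k!
= e^(-2.8) × 2.8^1 / 1!
≈ 0.06081006263 × 2.8 / 1 ≈ 0.170268

P(X=1) ≈ 0.170268 ≈ 17.03%


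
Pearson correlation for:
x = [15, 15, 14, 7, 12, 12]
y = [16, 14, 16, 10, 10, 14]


n=6, Σx=75, Σy=80, Σxy=1032, Σx²=983, Σy²=1104
r = (6×1032 - 75×80)/√((6×983 - 75²)(6×1104 - 80²))
= 192/√(273×224) = 192/√61152 ≈ 192/247.2893 ≈ 0.7764

r ≈ 0.7764


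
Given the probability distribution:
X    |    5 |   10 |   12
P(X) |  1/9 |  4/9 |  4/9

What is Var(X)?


E[X] = 31/3
E[X²] = 1001/9
Var(X) = E[X²] - (E[X])² = 1001/9 - 961/9 = 40/9

Var(X) = 40/9 ≈ 4.4444


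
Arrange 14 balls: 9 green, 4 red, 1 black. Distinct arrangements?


14!/(9!×4!×1!) = 10010

10010


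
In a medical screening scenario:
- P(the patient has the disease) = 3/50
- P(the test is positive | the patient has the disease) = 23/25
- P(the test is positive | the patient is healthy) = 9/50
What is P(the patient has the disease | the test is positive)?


Using Bayes' theorem:
P(A|B) = P(B|A)·P(A) / P(B)

P(the test is positive) = 23/25 × 3/50 + 9/50 × 47/50
= 69/1250 + 423/2500 = 561/2500

P(the patient has the disease|the test is positive) = (69/1250) / (561/2500) = 46/187

P(the patient has the disease|the test is positive) = 46/187 ≈ 24.60%


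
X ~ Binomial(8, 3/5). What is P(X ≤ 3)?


P(X ≤ 3) = Σ P(X=i) for i=0..3
P(X=0) = 256/390625
P(X=1) = 3072/390625
P(X=2) = 16128/390625
P(X=3) = 48384/390625
Sum = 13568/78125

P(X ≤ 3) = 13568/78125 ≈ 17.37%


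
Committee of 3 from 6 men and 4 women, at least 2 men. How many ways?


Count by #men:
  2M,1W: C(6,2)×C(4,1)=60
  3M,0W: C(6,3)×C(4,0)=20
Total = 80

80


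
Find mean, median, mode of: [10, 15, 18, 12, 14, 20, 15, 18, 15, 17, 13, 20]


Sorted: [10, 12, 13, 14, 15, 15, 15, 17, 18, 18, 20, 20]
Mean = 187/12
Median = 15
Freq: {10: 1, 15: 3, 18: 2, 12: 1, 14: 1, 20: 2, 17: 1, 13: 1}
Mode: [15]

Mean=187/12, Median=15, Mode=15


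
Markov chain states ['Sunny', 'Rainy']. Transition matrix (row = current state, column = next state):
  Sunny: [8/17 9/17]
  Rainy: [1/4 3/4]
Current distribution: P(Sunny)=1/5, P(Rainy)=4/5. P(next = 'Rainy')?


P(next=Rainy) = Σᵢ P(now=i)×P(i→Rainy)
= 1/5×9/17 + 4/5×3/4
= 9/85 + 3/5 = 12/17

P = 12/17 ≈ 0.7059


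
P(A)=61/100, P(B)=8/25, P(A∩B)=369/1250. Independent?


P(A)×P(B) = 122/625
P(A∩B) = 369/1250
Not equal → NOT independent

No, not independent


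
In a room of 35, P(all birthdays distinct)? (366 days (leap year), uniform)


P(all different) = Π(366-i)/366 for i=0..34
= (366/366)×(365/366)×...×(332/366)
= 0.186502

P ≈ 0.1865 ≈ 18.65%


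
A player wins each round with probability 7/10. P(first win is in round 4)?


Geometric: P(X=4) = (1-p)^(k-1)×p = (3/10)^3×7/10 = 189/10000

P(X=4) = 189/10000 ≈ 1.89%


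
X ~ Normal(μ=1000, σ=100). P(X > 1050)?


z = (1050-1000)/100 = 0.5
P(X > 1050) = 1 - P(Z ≤ 0.5) = 1 - 0.6915 = 0.3085

P(X > 1050) ≈ 0.3085


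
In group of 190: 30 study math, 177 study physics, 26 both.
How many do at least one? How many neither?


|A∪B| = 30+177-26 = 181
Neither = 190-181 = 9

At least one: 181; Neither: 9


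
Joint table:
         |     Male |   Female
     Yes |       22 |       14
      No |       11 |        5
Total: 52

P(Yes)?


P(Yes) = (22+14)/52 = 36/52 = 9/13

P(Yes) = 9/13 ≈ 69.23%


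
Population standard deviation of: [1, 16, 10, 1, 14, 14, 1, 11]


Mean = 68/8 = 17/2
  (1-17/2)²=225/4
  (16-17/2)²=225/4
  (10-17/2)²=9/4
  (1-17/2)²=225/4
  (14-17/2)²=121/4
  (14-17/2)²=121/4
  (1-17/2)²=225/4
  (11-17/2)²=25/4
Σ(x-μ)² = 294
σ² = 294/8 = 147/4

σ = √(147/4) ≈ 6.0622


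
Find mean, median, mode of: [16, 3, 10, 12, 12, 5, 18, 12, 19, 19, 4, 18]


Sorted: [3, 4, 5, 10, 12, 12, 12, 16, 18, 18, 19, 19]
Mean = 148/12 = 37/3
Median = 12
Freq: {16: 1, 3: 1, 10: 1, 12: 3, 5: 1, 18: 2, 19: 2, 4: 1}
Mode: [12]

Mean=37/3, Median=12, Mode=12


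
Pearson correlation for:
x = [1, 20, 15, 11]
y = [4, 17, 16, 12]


n=4, Σx=47, Σy=49, Σxy=716, Σx²=747, Σy²=705
r = (4×716 - 47×49)/√((4×747 - 47²)(4×705 - 49²))
= 561/√(779×419) = 561/√326401 ≈ 561/571.3151 ≈ 0.9819

r ≈ 0.9819


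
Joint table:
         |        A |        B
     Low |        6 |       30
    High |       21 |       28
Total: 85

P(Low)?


P(Low) = (6+30)/85 = 36/85

P(Low) = 36/85 ≈ 42.35%


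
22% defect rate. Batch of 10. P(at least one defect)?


P(all good) = (39/50)^10 = 8140406085191601/97656250000000000
P(≥1 defect) = 89515843914808399/97656250000000000

P = 89515843914808399/97656250000000000 ≈ 91.66%


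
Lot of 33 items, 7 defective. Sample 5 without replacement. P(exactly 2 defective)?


Hypergeometric: C(7,2)×C(26,3)/C(33,5)
= 21×2600/237336 = 2275/9889

P(X=2) = 2275/9889 ≈ 23.01%


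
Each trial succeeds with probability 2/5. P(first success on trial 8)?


Geometric: P(X=8) = (1-p)^(k-1)×p = (3/5)^7×2/5 = 4374/390625

P(X=8) = 4374/390625 ≈ 1.12%


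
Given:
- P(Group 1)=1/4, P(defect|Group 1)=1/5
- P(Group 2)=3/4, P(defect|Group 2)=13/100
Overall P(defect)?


P(B) = Σ P(B|Aᵢ)×P(Aᵢ)
  1/5×1/4 = 1/20
  13/100×3/4 = 39/400
Sum = 59/400

P(defect) = 59/400 ≈ 14.75%


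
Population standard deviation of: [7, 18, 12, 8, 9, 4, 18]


Mean = 76/7
  (7-76/7)²=729/49
  (18-76/7)²=2500/49
  (12-76/7)²=64/49
  (8-76/7)²=400/49
  (9-76/7)²=169/49
  (4-76/7)²=2304/49
  (18-76/7)²=2500/49
Σ(x-μ)² = 1238/7
σ² = (1238/7)/7 = 1238/49

σ = √(1238/49) ≈ 5.0265


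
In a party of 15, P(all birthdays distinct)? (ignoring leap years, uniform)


P(all different) = Π(365-i)/365 for i=0..14
= (365/365)×(364/365)×...×(351/365)
= 0.747099

P ≈ 0.7471 ≈ 74.71%


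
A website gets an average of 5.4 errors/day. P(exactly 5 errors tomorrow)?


Poisson(λ=5.4): P(X=5) = e^(-λ)×λ^k/k!
= e^(-5.4) × 5.4^5 / 5!
≈ 0.004516580943 × 4591.65024 / 120 ≈ 0.172821

P(X=5) ≈ 0.172821 ≈ 17.28%


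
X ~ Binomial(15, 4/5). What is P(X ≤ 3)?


P(X ≤ 3) = Σ P(X=i) for i=0..3
P(X=0) = 1/30517578125
P(X=1) = 12/6103515625
P(X=2) = 336/6103515625
P(X=3) = 5824/6103515625
Sum = 30861/30517578125

P(X ≤ 3) = 30861/30517578125 ≈ 0.00%


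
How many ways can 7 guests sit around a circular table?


Circular arrangements of 7 distinct objects: fix one position to break rotational symmetry.
(n-1)! = 6! = 720

720


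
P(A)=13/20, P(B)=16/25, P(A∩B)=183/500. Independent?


P(A)×P(B) = 52/125
P(A∩B) = 183/500
Not equal → NOT independent

No, not independent


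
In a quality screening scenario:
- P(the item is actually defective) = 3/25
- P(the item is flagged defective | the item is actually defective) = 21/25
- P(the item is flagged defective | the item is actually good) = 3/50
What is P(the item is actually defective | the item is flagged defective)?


Using Bayes' theorem:
P(A|B) = P(B|A)·P(A) / P(B)

P(the item is flagged defective) = 21/25 × 3/25 + 3/50 × 22/25
= 63/625 + 33/625 = 96/625

P(the item is actually defective|the item is flagged defective) = (63/625) / (96/625) = 21/32

P(the item is actually defective|the item is flagged defective) = 21/32 ≈ 65.62%


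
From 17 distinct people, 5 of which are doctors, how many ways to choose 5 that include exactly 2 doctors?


Choose 2 of the 5 doctors and 3 of the other 12 people:
C(5,2)×C(12,3) = 10×220 = 2200

2200


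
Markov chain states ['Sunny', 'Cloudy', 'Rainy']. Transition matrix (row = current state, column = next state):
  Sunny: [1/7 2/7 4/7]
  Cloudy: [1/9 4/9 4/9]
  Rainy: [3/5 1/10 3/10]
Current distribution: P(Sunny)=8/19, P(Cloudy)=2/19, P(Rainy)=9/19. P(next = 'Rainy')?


P(next=Rainy) = Σᵢ P(now=i)×P(i→Rainy)
= 8/19×4/7 + 2/19×4/9 + 9/19×3/10
= 32/133 + 8/171 + 27/190 = 5141/11970

P = 5141/11970 ≈ 0.4295


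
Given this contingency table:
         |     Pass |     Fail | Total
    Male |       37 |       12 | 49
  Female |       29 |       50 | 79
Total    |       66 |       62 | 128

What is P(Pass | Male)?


P(Pass | Male) = 37/(37+12) = 37/49

P(Pass|Male) = 37/49 ≈ 75.51%


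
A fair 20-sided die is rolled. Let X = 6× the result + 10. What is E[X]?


E[die] = (1+20)/2 = 21/2
E[X] = 6×21/2 + 10 = 73

E[X] = 73


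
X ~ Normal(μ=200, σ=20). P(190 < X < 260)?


z₁=(190-200)/20=-0.5, z₂=(260-200)/20=3.0
P = Φ(3.0) - Φ(-0.5) = 0.998650 - 0.308538 = 0.690112 ≈ 0.6901

P(190 < X < 260) ≈ 0.6901


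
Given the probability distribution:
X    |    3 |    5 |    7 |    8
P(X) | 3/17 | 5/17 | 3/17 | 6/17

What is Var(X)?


E[X] = 103/17
E[X²] = 683/17
Var(X) = E[X²] - (E[X])² = 683/17 - 10609/289 = 1002/289

Var(X) = 1002/289 ≈ 3.4671


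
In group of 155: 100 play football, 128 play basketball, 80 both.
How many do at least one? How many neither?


|A∪B| = 100+128-80 = 148
Neither = 155-148 = 7

At least one: 148; Neither: 7


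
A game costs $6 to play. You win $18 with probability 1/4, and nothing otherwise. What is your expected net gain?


E[gain] = (18-6)×1/4 + (-6)×3/4
= 3 - 9/2 = -3/2

Expected net gain = $-3/2 ≈ $-1.50


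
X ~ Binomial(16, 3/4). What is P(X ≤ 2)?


P(X ≤ 2) = Σ P(X=i) for i=0..2
P(X=0) = 1/4294967296
P(X=1) = 3/268435456
P(X=2) = 135/536870912
Sum = 1129/4294967296

P(X ≤ 2) = 1129/4294967296 ≈ 0.00%


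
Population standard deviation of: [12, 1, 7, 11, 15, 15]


Mean = 61/6
  (12-61/6)²=121/36
  (1-61/6)²=3025/36
  (7-61/6)²=361/36
  (11-61/6)²=25/36
  (15-61/6)²=841/36
  (15-61/6)²=841/36
Σ(x-μ)² = 869/6
σ² = (869/6)/6 = 869/36

σ = √(869/36) ≈ 4.9131


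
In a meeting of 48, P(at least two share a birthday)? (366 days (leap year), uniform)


P(all different) = Π(366-i)/366 for i=0..47
= 0.039768
P(match) = 1 - 0.039768 = 0.960232

P ≈ 0.9602 ≈ 96.02%


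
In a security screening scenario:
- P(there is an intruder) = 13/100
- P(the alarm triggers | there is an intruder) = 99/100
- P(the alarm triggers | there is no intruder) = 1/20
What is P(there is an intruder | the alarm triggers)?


Using Bayes' theorem:
P(A|B) = P(B|A)·P(A) / P(B)

P(the alarm triggers) = 99/100 × 13/100 + 1/20 × 87/100
= 1287/10000 + 87/2000 = 861/5000

P(there is an intruder|the alarm triggers) = (1287/10000) / (861/5000) = 429/574

P(there is an intruder|the alarm triggers) = 429/574 ≈ 74.74%


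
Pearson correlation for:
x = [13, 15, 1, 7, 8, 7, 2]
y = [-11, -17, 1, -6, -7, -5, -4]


n=7, Σx=53, Σy=-49, Σxy=-538, Σx²=561, Σy²=537
r = (7×(-538) - 53×(-49))/√((7×561 - 53²)(7×537 - (-49)²))
= -1169/√(1118×1358) = -1169/√1518244 ≈ -1169/1232.1704 ≈ -0.9487

r ≈ -0.9487


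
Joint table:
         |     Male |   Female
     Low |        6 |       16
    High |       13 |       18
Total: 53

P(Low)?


P(Low) = (6+16)/53 = 22/53

P(Low) = 22/53 ≈ 41.51%


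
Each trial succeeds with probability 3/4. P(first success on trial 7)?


Geometric: P(X=7) = (1-p)^(k-1)×p = (1/4)^6×3/4 = 3/16384

P(X=7) = 3/16384 ≈ 0.02%


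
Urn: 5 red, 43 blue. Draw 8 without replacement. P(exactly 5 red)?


Hypergeometric: C(5,5)×C(43,3)/C(48,8)
= 1×12341/377348994 = 7/214038

P(X=5) = 7/214038 ≈ 0.00%


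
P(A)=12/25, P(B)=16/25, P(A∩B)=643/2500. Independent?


P(A)×P(B) = 192/625
P(A∩B) = 643/2500
Not equal → NOT independent

No, not independent


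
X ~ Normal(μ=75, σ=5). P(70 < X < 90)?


z₁=(70-75)/5=-1.0, z₂=(90-75)/5=3.0
P = Φ(3.0) - Φ(-1.0) = 0.998650 - 0.158655 = 0.839995 ≈ 0.8400

P(70 < X < 90) ≈ 0.8400


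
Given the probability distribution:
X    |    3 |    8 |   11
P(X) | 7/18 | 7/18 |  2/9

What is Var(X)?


E[X] = 121/18
E[X²] = 995/18
Var(X) = E[X²] - (E[X])² = 995/18 - 14641/324 = 3269/324

Var(X) = 3269/324 ≈ 10.0895


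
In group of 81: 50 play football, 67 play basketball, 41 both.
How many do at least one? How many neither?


|A∪B| = 50+67-41 = 76
Neither = 81-76 = 5

At least one: 76; Neither: 5


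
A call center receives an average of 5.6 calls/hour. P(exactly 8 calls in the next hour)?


Poisson(λ=5.6): P(X=8) = e^(-λ)×λ^k/k!
= e^(-5.6) × 5.6^8 / 8!
≈ 0.003697863716 × 967173.11574 / 40320 ≈ 0.088702

P(X=8) ≈ 0.088702 ≈ 8.87%


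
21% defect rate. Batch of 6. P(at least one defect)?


P(all good) = (79/100)^6 = 243087455521/1000000000000
P(≥1 defect) = 756912544479/1000000000000

P = 756912544479/1000000000000 ≈ 75.69%


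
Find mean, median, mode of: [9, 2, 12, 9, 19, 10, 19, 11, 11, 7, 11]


Sorted: [2, 7, 9, 9, 10, 11, 11, 11, 12, 19, 19]
Mean = 120/11
Median = 11
Freq: {9: 2, 2: 1, 12: 1, 19: 2, 10: 1, 11: 3, 7: 1}
Mode: [11]

Mean=120/11, Median=11, Mode=11


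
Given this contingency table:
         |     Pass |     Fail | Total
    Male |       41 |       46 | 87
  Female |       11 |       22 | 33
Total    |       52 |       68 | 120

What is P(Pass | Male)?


P(Pass | Male) = 41/(41+46) = 41/87

P(Pass|Male) = 41/87 ≈ 47.13%


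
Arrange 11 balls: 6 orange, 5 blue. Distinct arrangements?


11!/(6!×5!) = 462

462


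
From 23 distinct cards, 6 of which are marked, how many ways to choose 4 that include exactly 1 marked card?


Choose 1 of the 6 marked cards and 3 of the other 17 cards:
C(6,1)×C(17,3) = 6×680 = 4080

4080


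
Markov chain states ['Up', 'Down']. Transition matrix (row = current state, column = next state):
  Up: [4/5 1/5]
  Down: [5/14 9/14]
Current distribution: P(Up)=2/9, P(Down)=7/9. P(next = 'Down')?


P(next=Down) = Σᵢ P(now=i)×P(i→Down)
= 2/9×1/5 + 7/9×9/14
= 2/45 + 1/2 = 49/90

P = 49/90 ≈ 0.5444


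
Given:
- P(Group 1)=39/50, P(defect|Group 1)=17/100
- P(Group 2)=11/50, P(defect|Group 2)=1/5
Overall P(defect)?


P(B) = Σ P(B|Aᵢ)×P(Aᵢ)
  17/100×39/50 = 663/5000
  1/5×11/50 = 11/250
Sum = 883/5000

P(defect) = 883/5000 ≈ 17.66%


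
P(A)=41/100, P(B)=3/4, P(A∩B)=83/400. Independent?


P(A)×P(B) = 123/400
P(A∩B) = 83/400
Not equal → NOT independent

No, not independent


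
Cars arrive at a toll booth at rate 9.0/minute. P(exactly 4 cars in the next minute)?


Poisson(λ=9.0): P(X=4) = e^(-λ)×λ^k/k!
= e^(-9.0) × 9.0^4 / 4!
≈ 0.0001234098041 × 6561 / 24 ≈ 0.033737

P(X=4) ≈ 0.033737 ≈ 3.37%


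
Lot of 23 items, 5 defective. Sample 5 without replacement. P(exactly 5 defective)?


Hypergeometric: C(5,5)×C(18,0)/C(23,5)
= 1×1/33649 = 1/33649

P(X=5) = 1/33649 ≈ 0.00%


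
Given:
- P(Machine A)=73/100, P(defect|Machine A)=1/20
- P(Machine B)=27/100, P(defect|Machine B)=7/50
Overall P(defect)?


P(B) = Σ P(B|Aᵢ)×P(Aᵢ)
  1/20×73/100 = 73/2000
  7/50×27/100 = 189/5000
Sum = 743/10000

P(defect) = 743/10000 ≈ 7.43%


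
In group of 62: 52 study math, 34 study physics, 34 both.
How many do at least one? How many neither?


|A∪B| = 52+34-34 = 52
Neither = 62-52 = 10

At least one: 52; Neither: 10


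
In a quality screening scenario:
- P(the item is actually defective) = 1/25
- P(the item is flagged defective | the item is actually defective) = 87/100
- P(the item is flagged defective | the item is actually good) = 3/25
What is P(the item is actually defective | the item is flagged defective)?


Using Bayes' theorem:
P(A|B) = P(B|A)·P(A) / P(B)

P(the item is flagged defective) = 87/100 × 1/25 + 3/25 × 24/25
= 87/2500 + 72/625 = 3/20

P(the item is actually defective|the item is flagged defective) = (87/2500) / (3/20) = 29/125

P(the item is actually defective|the item is flagged defective) = 29/125 ≈ 23.20%


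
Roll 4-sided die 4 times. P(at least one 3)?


P(no 3)^4 = (3/4)^4 = 81/256
P(≥1) = 1 - 81/256 = 175/256

P = 175/256 ≈ 68.36%


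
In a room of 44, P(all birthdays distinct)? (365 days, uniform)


P(all different) = Π(365-i)/365 for i=0..43
= (365/365)×(364/365)×...×(322/365)
= 0.067115

P ≈ 0.0671 ≈ 6.71%


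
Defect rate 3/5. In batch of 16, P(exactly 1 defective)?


Binomial: P(X=1) = C(16,1)×p^1×(1-p)^15
= 16 × 3/5 × 32768/30517578125 = 1572864/152587890625

P(X=1) = 1572864/152587890625 ≈ 0.00%


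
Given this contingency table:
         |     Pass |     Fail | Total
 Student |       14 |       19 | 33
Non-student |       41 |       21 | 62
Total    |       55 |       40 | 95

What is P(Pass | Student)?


P(Pass | Student) = 14/(14+19) = 14/33

P(Pass|Student) = 14/33 ≈ 42.42%


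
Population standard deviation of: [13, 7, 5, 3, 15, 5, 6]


Mean = 54/7
  (13-54/7)²=1369/49
  (7-54/7)²=25/49
  (5-54/7)²=361/49
  (3-54/7)²=1089/49
  (15-54/7)²=2601/49
  (5-54/7)²=361/49
  (6-54/7)²=144/49
Σ(x-μ)² = 850/7
σ² = (850/7)/7 = 850/49

σ = √(850/49) ≈ 4.1650


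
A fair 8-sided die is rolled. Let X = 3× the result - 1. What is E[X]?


E[die] = (1+8)/2 = 9/2
E[X] = 3×9/2 - 1 = 25/2

E[X] = 25/2


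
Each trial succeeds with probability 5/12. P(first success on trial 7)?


Geometric: P(X=7) = (1-p)^(k-1)×p = (7/12)^6×5/12 = 588245/35831808

P(X=7) = 588245/35831808 ≈ 1.64%


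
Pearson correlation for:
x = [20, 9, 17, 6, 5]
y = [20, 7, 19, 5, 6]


n=5, Σx=57, Σy=57, Σxy=846, Σx²=831, Σy²=871
r = (5×846 - 57×57)/√((5×831 - 57²)(5×871 - 57²))
= 981/√(906×1106) = 981/√1002036 ≈ 981/1001.0175 ≈ 0.9800

r ≈ 0.9800


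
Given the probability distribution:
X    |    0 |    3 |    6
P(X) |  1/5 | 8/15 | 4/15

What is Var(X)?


E[X] = 16/5
E[X²] = 72/5
Var(X) = E[X²] - (E[X])² = 72/5 - 256/25 = 104/25

Var(X) = 104/25 ≈ 4.1600


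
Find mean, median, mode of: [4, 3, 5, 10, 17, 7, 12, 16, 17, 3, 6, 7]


Sorted: [3, 3, 4, 5, 6, 7, 7, 10, 12, 16, 17, 17]
Mean = 107/12
Median = 7
Freq: {4: 1, 3: 2, 5: 1, 10: 1, 17: 2, 7: 2, 12: 1, 16: 1, 6: 1}
Mode: [3, 7, 17]

Mean=107/12, Median=7, Mode=[3, 7, 17]


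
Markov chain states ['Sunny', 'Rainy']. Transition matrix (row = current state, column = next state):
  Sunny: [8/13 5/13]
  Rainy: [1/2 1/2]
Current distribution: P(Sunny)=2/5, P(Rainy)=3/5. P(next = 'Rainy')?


P(next=Rainy) = Σᵢ P(now=i)×P(i→Rainy)
= 2/5×5/13 + 3/5×1/2
= 2/13 + 3/10 = 59/130

P = 59/130 ≈ 0.4538


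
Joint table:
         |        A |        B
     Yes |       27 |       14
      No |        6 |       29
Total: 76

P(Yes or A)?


P(Yes∨A) = P(Yes) + P(A) - P(Yes∧A)
= (41 + 33 - 27)/76 = 47/76

P = 47/76 ≈ 61.84%


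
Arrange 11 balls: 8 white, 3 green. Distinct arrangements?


11!/(8!×3!) = 165

165


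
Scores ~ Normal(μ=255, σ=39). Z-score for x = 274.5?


z = (x - μ)/σ = (274.5 - 255)/39 = 0.5

z = 0.5


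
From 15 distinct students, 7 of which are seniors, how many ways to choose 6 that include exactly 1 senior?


Choose 1 of the 7 seniors and 5 of the other 8 students:
C(7,1)×C(8,5) = 7×56 = 392

392


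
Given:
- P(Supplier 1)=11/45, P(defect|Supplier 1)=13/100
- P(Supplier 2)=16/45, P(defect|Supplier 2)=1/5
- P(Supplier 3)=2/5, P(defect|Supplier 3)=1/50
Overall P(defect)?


P(B) = Σ P(B|Aᵢ)×P(Aᵢ)
  13/100×11/45 = 143/4500
  1/5×16/45 = 16/225
  1/50×2/5 = 1/125
Sum = 499/4500

P(defect) = 499/4500 ≈ 11.09%


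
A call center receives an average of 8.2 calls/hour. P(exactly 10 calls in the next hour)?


Poisson(λ=8.2): P(X=10) = e^(-λ)×λ^k/k!
= e^(-8.2) × 8.2^10 / 10!
≈ 0.00027465357 × 1374480313.36 / 3628800 ≈ 0.104031

P(X=10) ≈ 0.104031 ≈ 10.40%


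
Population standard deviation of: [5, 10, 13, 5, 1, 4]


Mean = 38/6 = 19/3
  (5-19/3)²=16/9
  (10-19/3)²=121/9
  (13-19/3)²=400/9
  (5-19/3)²=16/9
  (1-19/3)²=256/9
  (4-19/3)²=49/9
Σ(x-μ)² = 286/3
σ² = (286/3)/6 = 143/9

σ = √(143/9) ≈ 3.9861


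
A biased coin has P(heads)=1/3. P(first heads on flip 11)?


Geometric: P(X=11) = (1-p)^(k-1)×p = (2/3)^10×1/3 = 1024/177147

P(X=11) = 1024/177147 ≈ 0.58%


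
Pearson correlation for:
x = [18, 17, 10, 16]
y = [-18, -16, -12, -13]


n=4, Σx=61, Σy=-59, Σxy=-924, Σx²=969, Σy²=893
r = (4×(-924) - 61×(-59))/√((4×969 - 61²)(4×893 - (-59)²))
= -97/√(155×91) = -97/√14105 ≈ -97/118.7645 ≈ -0.8167

r ≈ -0.8167


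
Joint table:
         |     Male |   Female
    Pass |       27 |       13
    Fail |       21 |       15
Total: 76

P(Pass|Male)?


P(Pass|Male) = 27/(27+21) = 27/48 = 9/16

P = 9/16 ≈ 56.25%


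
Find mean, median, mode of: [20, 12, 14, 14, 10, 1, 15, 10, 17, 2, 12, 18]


Sorted: [1, 2, 10, 10, 12, 12, 14, 14, 15, 17, 18, 20]
Mean = 145/12
Median = 13
Freq: {20: 1, 12: 2, 14: 2, 10: 2, 1: 1, 15: 1, 17: 1, 2: 1, 18: 1}
Mode: [10, 12, 14]

Mean=145/12, Median=13, Mode=[10, 12, 14]


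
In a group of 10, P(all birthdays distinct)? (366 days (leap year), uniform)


P(all different) = Π(366-i)/366 for i=0..9
= (366/366)×(365/366)×...×(357/366)
= 0.883355

P ≈ 0.8834 ≈ 88.34%


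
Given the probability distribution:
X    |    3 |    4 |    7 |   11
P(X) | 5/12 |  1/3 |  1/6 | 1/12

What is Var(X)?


E[X] = 14/3
E[X²] = 82/3
Var(X) = E[X²] - (E[X])² = 82/3 - 196/9 = 50/9

Var(X) = 50/9 ≈ 5.5556


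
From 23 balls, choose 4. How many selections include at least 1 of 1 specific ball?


Complement: C(23,4) - C(22,4) = 8855 - 7315 = 1540

1540


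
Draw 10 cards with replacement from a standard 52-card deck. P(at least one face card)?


P(not a face card) = 40/52 = 10/13
P(none in 10 draws) = (10/13)^10 = 10000000000/137858491849
P(≥1 face card) = 1 - 10000000000/137858491849 = 127858491849/137858491849

P = 127858491849/137858491849 ≈ 92.75%


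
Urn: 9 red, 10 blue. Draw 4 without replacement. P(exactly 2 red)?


Hypergeometric: C(9,2)×C(10,2)/C(19,4)
= 36×45/3876 = 135/323

P(X=2) = 135/323 ≈ 41.80%


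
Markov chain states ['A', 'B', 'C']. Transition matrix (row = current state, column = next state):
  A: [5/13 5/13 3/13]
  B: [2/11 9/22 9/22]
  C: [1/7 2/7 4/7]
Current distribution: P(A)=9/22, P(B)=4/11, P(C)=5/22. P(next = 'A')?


P(next=A) = Σᵢ P(now=i)×P(i→A)
= 9/22×5/13 + 4/11×2/11 + 5/22×1/7
= 45/286 + 8/121 + 5/154 = 2818/11011

P = 2818/11011 ≈ 0.2559


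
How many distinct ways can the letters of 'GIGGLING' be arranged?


Letters: 8, freq: {'G': 4, 'I': 2, 'L': 1, 'N': 1}
8!/(4!×2!×1!×1!) = 40320/48 = 840

840


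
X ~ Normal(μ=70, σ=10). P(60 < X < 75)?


z₁=(60-70)/10=-1.0, z₂=(75-70)/10=0.5
P = Φ(0.5) - Φ(-1.0) = 0.691462 - 0.158655 = 0.532807 ≈ 0.5328

P(60 < X < 75) ≈ 0.5328


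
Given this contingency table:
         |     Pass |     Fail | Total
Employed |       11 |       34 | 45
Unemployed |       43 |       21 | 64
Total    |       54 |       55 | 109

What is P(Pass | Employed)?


P(Pass | Employed) = 11/(11+34) = 11/45

P(Pass|Employed) = 11/45 ≈ 24.44%


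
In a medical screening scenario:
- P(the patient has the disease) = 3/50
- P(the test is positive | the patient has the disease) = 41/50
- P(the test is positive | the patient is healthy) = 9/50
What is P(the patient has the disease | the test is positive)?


Using Bayes' theorem:
P(A|B) = P(B|A)·P(A) / P(B)

P(the test is positive) = 41/50 × 3/50 + 9/50 × 47/50
= 123/2500 + 423/2500 = 273/1250

P(the patient has the disease|the test is positive) = (123/2500) / (273/1250) = 41/182

P(the patient has the disease|the test is positive) = 41/182 ≈ 22.53%


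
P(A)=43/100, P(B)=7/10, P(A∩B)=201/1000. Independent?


P(A)×P(B) = 301/1000
P(A∩B) = 201/1000
Not equal → NOT independent

No, not independent


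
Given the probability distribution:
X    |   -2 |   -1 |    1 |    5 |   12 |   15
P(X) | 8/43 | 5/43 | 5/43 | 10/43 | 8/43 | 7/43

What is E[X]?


E[X] = Σ x·P(X=x)
= (-2)×(8/43) + (-1)×(5/43) + (1)×(5/43) + (5)×(10/43) + (12)×(8/43) + (15)×(7/43)
= 235/43

E[X] = 235/43


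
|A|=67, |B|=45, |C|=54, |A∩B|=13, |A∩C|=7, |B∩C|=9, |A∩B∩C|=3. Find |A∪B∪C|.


|A∪B∪C| = 67+45+54-13-7-9+3 = 140

|A∪B∪C| = 140


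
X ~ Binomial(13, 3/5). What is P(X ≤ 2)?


P(X ≤ 2) = Σ P(X=i) for i=0..2
P(X=0) = 8192/1220703125
P(X=1) = 159744/1220703125
P(X=2) = 1437696/1220703125
Sum = 1605632/1220703125

P(X ≤ 2) = 1605632/1220703125 ≈ 0.13%


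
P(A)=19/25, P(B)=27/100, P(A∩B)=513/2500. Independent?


P(A)×P(B) = 513/2500
P(A∩B) = 513/2500
Equal ✓ → Independent

Yes, independent


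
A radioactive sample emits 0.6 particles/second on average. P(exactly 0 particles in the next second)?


Poisson(λ=0.6): P(X=0) = e^(-λ)×λ^k/k!
= e^(-0.6) × 0.6^0 / 0!
≈ 0.5488116361 × 1 / 1 ≈ 0.548812

P(X=0) ≈ 0.548812 ≈ 54.88%


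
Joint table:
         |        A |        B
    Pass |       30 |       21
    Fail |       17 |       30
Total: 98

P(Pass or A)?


P(Pass∨A) = P(Pass) + P(A) - P(Pass∧A)
= (51 + 47 - 30)/98 = 68/98 = 34/49

P = 34/49 ≈ 69.39%


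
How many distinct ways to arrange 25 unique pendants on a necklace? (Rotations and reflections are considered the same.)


Free circular arrangements: rotations and reflections both identified.
(n-1)!/2 = 24!/2 = 620448401733239439360000/2 = 310224200866619719680000

310224200866619719680000


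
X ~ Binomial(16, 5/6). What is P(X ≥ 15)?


P(X ≥ 15) = Σ P(X=i) for i=15..16
P(X=15) = 30517578125/176319369216
P(X=16) = 152587890625/2821109907456
Sum = 213623046875/940369969152

P(X ≥ 15) = 213623046875/940369969152 ≈ 22.72%


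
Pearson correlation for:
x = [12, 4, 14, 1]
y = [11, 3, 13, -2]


n=4, Σx=31, Σy=25, Σxy=324, Σx²=357, Σy²=303
r = (4×324 - 31×25)/√((4×357 - 31²)(4×303 - 25²))
= 521/√(467×587) = 521/√274129 ≈ 521/523.5733 ≈ 0.9951

r ≈ 0.9951


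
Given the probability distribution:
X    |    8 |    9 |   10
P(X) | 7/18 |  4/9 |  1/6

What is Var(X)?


E[X] = 79/9
E[X²] = 698/9
Var(X) = E[X²] - (E[X])² = 698/9 - 6241/81 = 41/81

Var(X) = 41/81 ≈ 0.5062


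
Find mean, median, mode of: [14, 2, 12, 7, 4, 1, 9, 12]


Sorted: [1, 2, 4, 7, 9, 12, 12, 14]
Mean = 61/8
Median = 8
Freq: {14: 1, 2: 1, 12: 2, 7: 1, 4: 1, 1: 1, 9: 1}
Mode: [12]

Mean=61/8, Median=8, Mode=12


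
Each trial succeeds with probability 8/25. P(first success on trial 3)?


Geometric: P(X=3) = (1-p)^(k-1)×p = (17/25)^2×8/25 = 2312/15625

P(X=3) = 2312/15625 ≈ 14.80%


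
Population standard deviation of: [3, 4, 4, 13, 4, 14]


Mean = 42/6 = 7
  (3-7)²=16
  (4-7)²=9
  (4-7)²=9
  (13-7)²=36
  (4-7)²=9
  (14-7)²=49
Σ(x-μ)² = 128
σ² = 128/6 = 64/3

σ = √(64/3) ≈ 4.6188


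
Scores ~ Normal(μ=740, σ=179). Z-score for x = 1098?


z = (x - μ)/σ = (1098 - 740)/179 = 2.0

z = 2.0


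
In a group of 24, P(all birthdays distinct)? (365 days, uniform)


P(all different) = Π(365-i)/365 for i=0..23
= (365/365)×(364/365)×...×(342/365)
= 0.461656

P ≈ 0.4617 ≈ 46.17%


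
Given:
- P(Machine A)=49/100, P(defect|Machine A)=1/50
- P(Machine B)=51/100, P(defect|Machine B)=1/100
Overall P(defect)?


P(B) = Σ P(B|Aᵢ)×P(Aᵢ)
  1/50×49/100 = 49/5000
  1/100×51/100 = 51/10000
Sum = 149/10000

P(defect) = 149/10000 ≈ 1.49%


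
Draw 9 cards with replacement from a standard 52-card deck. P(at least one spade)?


P(not a spade) = 39/52 = 3/4
P(none in 9 draws) = (3/4)^9 = 19683/262144
P(≥1 spade) = 1 - 19683/262144 = 242461/262144

P = 242461/262144 ≈ 92.49%


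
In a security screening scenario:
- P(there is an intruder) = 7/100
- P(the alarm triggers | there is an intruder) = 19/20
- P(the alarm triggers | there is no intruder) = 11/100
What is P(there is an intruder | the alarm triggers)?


Using Bayes' theorem:
P(A|B) = P(B|A)·P(A) / P(B)

P(the alarm triggers) = 19/20 × 7/100 + 11/100 × 93/100
= 133/2000 + 1023/10000 = 211/1250

P(there is an intruder|the alarm triggers) = (133/2000) / (211/1250) = 665/1688

P(there is an intruder|the alarm triggers) = 665/1688 ≈ 39.40%


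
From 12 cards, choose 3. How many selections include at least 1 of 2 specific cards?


Complement: C(12,3) - C(10,3) = 220 - 120 = 100

100
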